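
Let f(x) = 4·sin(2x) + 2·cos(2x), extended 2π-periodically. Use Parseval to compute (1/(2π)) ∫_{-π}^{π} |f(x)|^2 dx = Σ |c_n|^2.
Σ |c_n|^2 = 10

Expand |f|^2 and use orthogonality of {sin(nx), cos(mx)} on [-π, π]:
  ∫_{-π}^{π} sin(nx)^2 dx = π, ∫ cos(mx)^2 dx = π, and cross terms integrate to 0.
So ∫_{-π}^{π} f(x)^2 dx = 4^2 · π + 2^2 · π = (16 + 4)π.
Divide by 2π: (16 + 4)/2 = 10.
By Parseval, this equals Σ |c_n|^2.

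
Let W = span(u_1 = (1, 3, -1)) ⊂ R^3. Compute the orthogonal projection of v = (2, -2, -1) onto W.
proj_W(v) = (-3/11, -9/11, 3/11)

Set up U = [u_1 | ... | u_1] ∈ R^(3×1). The projector onto W = col(U) is P = U (U^T U)^(-1) U^T.
Compute U^T U =
  [11],
and U^T v = (-3).
Solve U^T U · c = U^T v for the coefficients: c = (-3/11). The projection is proj_W(v) = U c.
Check: (v - proj_W(v)) · u_1 = 0  (should be 0).
Result: proj_W(v) = (-3/11, -9/11, 3/11).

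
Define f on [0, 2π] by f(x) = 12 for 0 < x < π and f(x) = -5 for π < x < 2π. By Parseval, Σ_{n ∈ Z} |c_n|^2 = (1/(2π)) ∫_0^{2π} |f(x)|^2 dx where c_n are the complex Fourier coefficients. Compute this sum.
Σ |c_n|^2 = 169/2

Parseval equates the L^2 energy of f (normalised by 1/(2π)) with the ℓ^2 sum of its Fourier coefficients: (1/(2π)) ∫_0^{2π} |f|^2 = Σ |c_n|^2.
Compute the left side: (1/(2π)) [∫_0^π 12^2 dx + ∫_π^{2π} (-5)^2 dx] = (1/(2π)) · (144π + 25π) = (144 + 25)/2 = 169/2.
So Σ_{n ∈ Z} |c_n|^2 = 169/2.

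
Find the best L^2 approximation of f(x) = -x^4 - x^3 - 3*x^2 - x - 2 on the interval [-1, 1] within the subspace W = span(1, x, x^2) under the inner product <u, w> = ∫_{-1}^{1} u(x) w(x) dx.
g(x) = -27*x^2/7 - 8*x/5 - 67/35

The best approximation g ∈ W is the orthogonal projection of f onto W. Writing g = a_0 + a_1 x + a_2 x^2, the coefficients solve the normal equations G · a = b where
  G_{ij} = <φ_i, φ_j> and b_i = <f, φ_i>, with φ_0 = 1, φ_1 = x, φ_2 = x^2.
G =
  [2, 0, 2/3]
  [0, 2/3, 0]
  [2/3, 0, 2/5],
b = (-32/5, -16/15, -296/105).
Solving gives a_0 = -67/35, a_1 = -8/5, a_2 = -27/7, so
  g(x) = -27*x^2/7 - 8*x/5 - 67/35.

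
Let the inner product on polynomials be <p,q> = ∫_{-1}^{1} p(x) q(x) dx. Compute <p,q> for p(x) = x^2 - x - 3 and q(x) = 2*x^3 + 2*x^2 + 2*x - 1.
<p,q> = 0

Expand the product: p(x)·q(x) = 2*x^5 - 6*x^3 - 9*x^2 - 5*x + 3.
∫_{-1}^{1} of each monomial x^k gives [2/(k+1) if k even, 0 if k odd]. Integrating term-by-term (or equivalently evaluating the antiderivative F(x) = x^6/3 - 3*x^4/2 - 3*x^3 - 5*x^2/2 + 3*x at the endpoints):
  F(1) − F(−1) = -11/3 − (-11/3) = 0.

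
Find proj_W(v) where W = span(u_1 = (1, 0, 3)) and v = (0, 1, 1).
proj_W(v) = (3/10, 0, 9/10)

Set up U = [u_1 | ... | u_1] ∈ R^(3×1). The projector onto W = col(U) is P = U (U^T U)^(-1) U^T.
Compute U^T U =
  [10],
and U^T v = (3).
Solve U^T U · c = U^T v for the coefficients: c = (3/10). The projection is proj_W(v) = U c.
Check: (v - proj_W(v)) · u_1 = 0  (should be 0).
Result: proj_W(v) = (3/10, 0, 9/10).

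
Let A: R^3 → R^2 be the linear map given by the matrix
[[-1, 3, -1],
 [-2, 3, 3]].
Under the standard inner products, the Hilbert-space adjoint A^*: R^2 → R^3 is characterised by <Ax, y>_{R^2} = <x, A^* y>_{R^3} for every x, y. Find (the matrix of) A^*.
A^* = A^T =
[[-1, -2],
 [3, 3],
 [-1, 3]]

For real matrices with standard dot products, the defining identity <Ax, y> = <x, A^* y> gives (Ax)^T y = x^T (A^*) y, i.e. x^T A^T y = x^T (A^*) y. Since this holds for all x, y, we must have A^* = A^T. Therefore
A^* =
[[-1, -2],
 [3, 3],
 [-1, 3]].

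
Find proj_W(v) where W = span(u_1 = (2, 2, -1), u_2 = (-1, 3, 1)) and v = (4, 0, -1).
proj_W(v) = (10/3, 2/15, -31/15)

Set up U = [u_1 | ... | u_2] ∈ R^(3×2). The projector onto W = col(U) is P = U (U^T U)^(-1) U^T.
Compute U^T U =
  [9, 3]
  [3, 11],
and U^T v = (9, -5).
Solve U^T U · c = U^T v for the coefficients: c = (19/15, -4/5). The projection is proj_W(v) = U c.
Check: (v - proj_W(v)) · u_1 = 0  (should be 0).
Check: (v - proj_W(v)) · u_2 = 0  (should be 0).
Result: proj_W(v) = (10/3, 2/15, -31/15).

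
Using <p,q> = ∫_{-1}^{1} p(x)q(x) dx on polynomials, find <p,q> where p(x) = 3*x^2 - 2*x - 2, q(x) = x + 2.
<p,q> = -16/3

Expand the product: p(x)·q(x) = 3*x^3 + 4*x^2 - 6*x - 4.
∫_{-1}^{1} of each monomial x^k gives [2/(k+1) if k even, 0 if k odd]. Integrating term-by-term (or equivalently evaluating the antiderivative F(x) = 3*x^4/4 + 4*x^3/3 - 3*x^2 - 4*x at the endpoints):
  F(1) − F(−1) = -59/12 − (5/12) = -16/3.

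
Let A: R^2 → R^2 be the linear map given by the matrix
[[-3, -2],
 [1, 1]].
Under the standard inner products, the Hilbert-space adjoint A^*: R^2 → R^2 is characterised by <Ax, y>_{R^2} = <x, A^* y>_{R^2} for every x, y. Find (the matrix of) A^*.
A^* = A^T =
[[-3, 1],
 [-2, 1]]

For real matrices with standard dot products, the defining identity <Ax, y> = <x, A^* y> gives (Ax)^T y = x^T (A^*) y, i.e. x^T A^T y = x^T (A^*) y. Since this holds for all x, y, we must have A^* = A^T. Therefore
A^* =
[[-3, 1],
 [-2, 1]].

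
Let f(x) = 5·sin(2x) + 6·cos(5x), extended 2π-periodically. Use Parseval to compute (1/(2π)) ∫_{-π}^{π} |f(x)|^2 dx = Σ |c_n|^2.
Σ |c_n|^2 = 61/2

Expand |f|^2 and use orthogonality of {sin(nx), cos(mx)} on [-π, π]:
  ∫_{-π}^{π} sin(nx)^2 dx = π, ∫ cos(mx)^2 dx = π, and cross terms integrate to 0.
So ∫_{-π}^{π} f(x)^2 dx = 5^2 · π + 6^2 · π = (25 + 36)π.
Divide by 2π: (25 + 36)/2 = 61/2.
By Parseval, this equals Σ |c_n|^2.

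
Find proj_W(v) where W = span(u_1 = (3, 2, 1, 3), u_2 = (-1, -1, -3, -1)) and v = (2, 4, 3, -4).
proj_W(v) = (3/31, 76/155, 533/155, 3/31)

Set up U = [u_1 | ... | u_2] ∈ R^(4×2). The projector onto W = col(U) is P = U (U^T U)^(-1) U^T.
Compute U^T U =
  [23, -11]
  [-11, 12],
and U^T v = (5, -11).
Solve U^T U · c = U^T v for the coefficients: c = (-61/155, -198/155). The projection is proj_W(v) = U c.
Check: (v - proj_W(v)) · u_1 = 0  (should be 0).
Check: (v - proj_W(v)) · u_2 = 0  (should be 0).
Result: proj_W(v) = (3/31, 76/155, 533/155, 3/31).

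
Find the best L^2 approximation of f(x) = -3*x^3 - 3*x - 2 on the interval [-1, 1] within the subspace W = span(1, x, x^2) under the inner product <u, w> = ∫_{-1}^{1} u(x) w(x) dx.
g(x) = -24*x/5 - 2

The best approximation g ∈ W is the orthogonal projection of f onto W. Writing g = a_0 + a_1 x + a_2 x^2, the coefficients solve the normal equations G · a = b where
  G_{ij} = <φ_i, φ_j> and b_i = <f, φ_i>, with φ_0 = 1, φ_1 = x, φ_2 = x^2.
G =
  [2, 0, 2/3]
  [0, 2/3, 0]
  [2/3, 0, 2/5],
b = (-4, -16/5, -4/3).
Solving gives a_0 = -2, a_1 = -24/5, a_2 = 0, so
  g(x) = -24*x/5 - 2.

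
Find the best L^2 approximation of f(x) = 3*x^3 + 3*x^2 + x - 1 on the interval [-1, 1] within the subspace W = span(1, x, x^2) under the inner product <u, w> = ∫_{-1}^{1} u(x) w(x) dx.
g(x) = 3*x^2 + 14*x/5 - 1

The best approximation g ∈ W is the orthogonal projection of f onto W. Writing g = a_0 + a_1 x + a_2 x^2, the coefficients solve the normal equations G · a = b where
  G_{ij} = <φ_i, φ_j> and b_i = <f, φ_i>, with φ_0 = 1, φ_1 = x, φ_2 = x^2.
G =
  [2, 0, 2/3]
  [0, 2/3, 0]
  [2/3, 0, 2/5],
b = (0, 28/15, 8/15).
Solving gives a_0 = -1, a_1 = 14/5, a_2 = 3, so
  g(x) = 3*x^2 + 14*x/5 - 1.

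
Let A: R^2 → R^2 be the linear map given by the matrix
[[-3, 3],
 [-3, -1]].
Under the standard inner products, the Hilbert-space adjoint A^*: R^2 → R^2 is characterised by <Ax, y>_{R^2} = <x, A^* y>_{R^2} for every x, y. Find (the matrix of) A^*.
A^* = A^T =
[[-3, -3],
 [3, -1]]

For real matrices with standard dot products, the defining identity <Ax, y> = <x, A^* y> gives (Ax)^T y = x^T (A^*) y, i.e. x^T A^T y = x^T (A^*) y. Since this holds for all x, y, we must have A^* = A^T. Therefore
A^* =
[[-3, -3],
 [3, -1]].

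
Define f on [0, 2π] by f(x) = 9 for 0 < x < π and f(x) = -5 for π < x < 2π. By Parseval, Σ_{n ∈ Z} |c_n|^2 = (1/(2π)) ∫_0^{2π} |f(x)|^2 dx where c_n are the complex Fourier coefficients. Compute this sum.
Σ |c_n|^2 = 53

Parseval equates the L^2 energy of f (normalised by 1/(2π)) with the ℓ^2 sum of its Fourier coefficients: (1/(2π)) ∫_0^{2π} |f|^2 = Σ |c_n|^2.
Compute the left side: (1/(2π)) [∫_0^π 9^2 dx + ∫_π^{2π} (-5)^2 dx] = (1/(2π)) · (81π + 25π) = (81 + 25)/2 = 53.
So Σ_{n ∈ Z} |c_n|^2 = 53.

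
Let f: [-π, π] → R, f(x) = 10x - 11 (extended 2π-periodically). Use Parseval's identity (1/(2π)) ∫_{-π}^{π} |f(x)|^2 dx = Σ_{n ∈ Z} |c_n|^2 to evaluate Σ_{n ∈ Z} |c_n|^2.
Σ |c_n|^2 = 100π^2/3 + 121

Expand and integrate term by term over [-π, π]:
  ∫ (10x)^2 dx = 100·(2π^3/3); ∫ 2·10·(-11)·x dx = 0 (odd integrand); ∫ (-11)^2 dx = 121·2π.
So (1/(2π)) ∫_{-π}^{π} (10x - 11)^2 dx = 100π^2/3 + 121 = 100π^2/3 + 121.
Parseval ⇒ Σ |c_n|^2 = 100π^2/3 + 121.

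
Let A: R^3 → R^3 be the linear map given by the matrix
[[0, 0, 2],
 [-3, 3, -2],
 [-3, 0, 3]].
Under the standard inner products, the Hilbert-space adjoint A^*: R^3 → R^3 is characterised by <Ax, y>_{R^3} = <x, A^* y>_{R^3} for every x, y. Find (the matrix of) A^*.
A^* = A^T =
[[0, -3, -3],
 [0, 3, 0],
 [2, -2, 3]]

For real matrices with standard dot products, the defining identity <Ax, y> = <x, A^* y> gives (Ax)^T y = x^T (A^*) y, i.e. x^T A^T y = x^T (A^*) y. Since this holds for all x, y, we must have A^* = A^T. Therefore
A^* =
[[0, -3, -3],
 [0, 3, 0],
 [2, -2, 3]].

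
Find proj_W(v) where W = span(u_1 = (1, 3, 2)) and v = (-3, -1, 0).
proj_W(v) = (-3/7, -9/7, -6/7)

Set up U = [u_1 | ... | u_1] ∈ R^(3×1). The projector onto W = col(U) is P = U (U^T U)^(-1) U^T.
Compute U^T U =
  [14],
and U^T v = (-6).
Solve U^T U · c = U^T v for the coefficients: c = (-3/7). The projection is proj_W(v) = U c.
Check: (v - proj_W(v)) · u_1 = 0  (should be 0).
Result: proj_W(v) = (-3/7, -9/7, -6/7).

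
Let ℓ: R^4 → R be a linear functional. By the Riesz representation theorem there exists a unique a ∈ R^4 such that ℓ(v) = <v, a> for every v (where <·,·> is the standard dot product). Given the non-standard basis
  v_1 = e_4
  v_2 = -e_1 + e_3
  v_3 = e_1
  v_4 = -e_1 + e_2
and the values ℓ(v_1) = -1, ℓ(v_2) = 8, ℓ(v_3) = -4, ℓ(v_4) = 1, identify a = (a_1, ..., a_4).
a = (-4, -3, 4, -1)

Write a = (a_1, ..., a_4) in the standard basis. For each basis vector v_i, ℓ(v_i) = <v_i, a> is a linear equation in the a_j's. Collect the n equations into a matrix system V a = ℓ, where row i of V is v_i (expressed in the standard basis). Since V is invertible (lower-triangular with 1s on the diagonal, up to permutation), solve by back-substitution:
  V =
[[0, 0, 0, 1],
 [-1, 0, 1, 0],
 [1, 0, 0, 0],
 [-1, 1, 0, 0]]
  V a = (-1, 8, -4, 1)
Solving gives a = (-4, -3, 4, -1).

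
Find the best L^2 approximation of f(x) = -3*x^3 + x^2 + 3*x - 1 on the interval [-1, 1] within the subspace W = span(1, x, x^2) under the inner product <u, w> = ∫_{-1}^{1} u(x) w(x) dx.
g(x) = x^2 + 6*x/5 - 1

The best approximation g ∈ W is the orthogonal projection of f onto W. Writing g = a_0 + a_1 x + a_2 x^2, the coefficients solve the normal equations G · a = b where
  G_{ij} = <φ_i, φ_j> and b_i = <f, φ_i>, with φ_0 = 1, φ_1 = x, φ_2 = x^2.
G =
  [2, 0, 2/3]
  [0, 2/3, 0]
  [2/3, 0, 2/5],
b = (-4/3, 4/5, -4/15).
Solving gives a_0 = -1, a_1 = 6/5, a_2 = 1, so
  g(x) = x^2 + 6*x/5 - 1.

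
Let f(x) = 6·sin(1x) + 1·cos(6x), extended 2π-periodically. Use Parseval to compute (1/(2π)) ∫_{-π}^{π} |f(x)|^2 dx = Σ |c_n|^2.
Σ |c_n|^2 = 37/2

Expand |f|^2 and use orthogonality of {sin(nx), cos(mx)} on [-π, π]:
  ∫_{-π}^{π} sin(nx)^2 dx = π, ∫ cos(mx)^2 dx = π, and cross terms integrate to 0.
So ∫_{-π}^{π} f(x)^2 dx = 6^2 · π + 1^2 · π = (36 + 1)π.
Divide by 2π: (36 + 1)/2 = 37/2.
By Parseval, this equals Σ |c_n|^2.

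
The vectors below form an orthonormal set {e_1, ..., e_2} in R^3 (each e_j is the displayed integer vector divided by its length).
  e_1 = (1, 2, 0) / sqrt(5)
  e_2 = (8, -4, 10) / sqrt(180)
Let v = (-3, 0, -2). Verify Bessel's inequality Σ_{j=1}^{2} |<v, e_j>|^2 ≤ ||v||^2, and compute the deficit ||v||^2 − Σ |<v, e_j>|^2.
Σ |<v, e_j>|^2 = 113/9; ||v||^2 = 13; deficit = 4/9

Write each e_j = u_j / sqrt(<u_j, u_j>) where u_j is the displayed integer vector. Then <v, e_j> = <v, u_j> / sqrt(<u_j, u_j>), so |<v, e_j>|^2 = <v, u_j>^2 / <u_j, u_j>.
Coefficients: <v, e_1> = -3/sqrt(5), <v, e_2> = -44/sqrt(180).
Square and sum: Σ |<v, e_j>|^2 = 113/9.
Compute ||v||^2 = v·v = 13.
Deficit = 13 − 113/9 = 4/9 ≥ 0, confirming Bessel's inequality. (The deficit equals ||v − Σ <v,e_j> e_j||^2, the squared distance from v to span{e_j}.)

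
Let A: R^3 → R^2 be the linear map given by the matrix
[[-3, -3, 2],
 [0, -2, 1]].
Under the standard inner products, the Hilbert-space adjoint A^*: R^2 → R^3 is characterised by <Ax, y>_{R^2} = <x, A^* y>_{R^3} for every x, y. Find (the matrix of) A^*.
A^* = A^T =
[[-3, 0],
 [-3, -2],
 [2, 1]]

For real matrices with standard dot products, the defining identity <Ax, y> = <x, A^* y> gives (Ax)^T y = x^T (A^*) y, i.e. x^T A^T y = x^T (A^*) y. Since this holds for all x, y, we must have A^* = A^T. Therefore
A^* =
[[-3, 0],
 [-3, -2],
 [2, 1]].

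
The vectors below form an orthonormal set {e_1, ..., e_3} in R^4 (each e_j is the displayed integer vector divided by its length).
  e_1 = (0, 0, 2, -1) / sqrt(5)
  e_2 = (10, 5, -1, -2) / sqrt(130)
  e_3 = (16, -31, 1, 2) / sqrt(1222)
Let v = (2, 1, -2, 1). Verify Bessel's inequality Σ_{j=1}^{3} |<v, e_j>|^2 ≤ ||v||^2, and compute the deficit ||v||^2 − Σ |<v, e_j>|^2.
Σ |<v, e_j>|^2 = 461/47; ||v||^2 = 10; deficit = 9/47

Write each e_j = u_j / sqrt(<u_j, u_j>) where u_j is the displayed integer vector. Then <v, e_j> = <v, u_j> / sqrt(<u_j, u_j>), so |<v, e_j>|^2 = <v, u_j>^2 / <u_j, u_j>.
Coefficients: <v, e_1> = -5/sqrt(5), <v, e_2> = 25/sqrt(130), <v, e_3> = 1/sqrt(1222).
Square and sum: Σ |<v, e_j>|^2 = 461/47.
Compute ||v||^2 = v·v = 10.
Deficit = 10 − 461/47 = 9/47 ≥ 0, confirming Bessel's inequality. (The deficit equals ||v − Σ <v,e_j> e_j||^2, the squared distance from v to span{e_j}.)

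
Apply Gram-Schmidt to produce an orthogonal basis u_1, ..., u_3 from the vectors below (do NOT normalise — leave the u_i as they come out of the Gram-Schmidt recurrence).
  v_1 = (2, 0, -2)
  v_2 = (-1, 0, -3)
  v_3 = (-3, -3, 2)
Orthogonal basis:
  u_1 = (2, 0, -2)
  u_2 = (-2, 0, -2)
  u_3 = (0, -3, 0)

Apply the Gram-Schmidt recurrence
  u_1 = v_1
  u_i = v_i − Σ_{j<i} ((v_i · u_j) / (u_j · u_j)) · u_j.

Step by step this gives:
  u_1 = (2, 0, -2)
  u_2 = (-2, 0, -2)
  u_3 = (0, -3, 0)

Orthogonality check:
  u_2 · u_1 = 0 (should be 0)
  u_3 · u_1 = 0 (should be 0)
  u_3 · u_2 = 0 (should be 0)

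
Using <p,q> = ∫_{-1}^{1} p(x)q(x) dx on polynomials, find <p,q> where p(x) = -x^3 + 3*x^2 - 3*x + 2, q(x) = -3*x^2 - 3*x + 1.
<p,q> = 28/5

Expand the product: p(x)·q(x) = 3*x^5 - 6*x^4 - x^3 + 6*x^2 - 9*x + 2.
∫_{-1}^{1} of each monomial x^k gives [2/(k+1) if k even, 0 if k odd]. Integrating term-by-term (or equivalently evaluating the antiderivative F(x) = x^6/2 - 6*x^5/5 - x^4/4 + 2*x^3 - 9*x^2/2 + 2*x at the endpoints):
  F(1) − F(−1) = -29/20 − (-141/20) = 28/5.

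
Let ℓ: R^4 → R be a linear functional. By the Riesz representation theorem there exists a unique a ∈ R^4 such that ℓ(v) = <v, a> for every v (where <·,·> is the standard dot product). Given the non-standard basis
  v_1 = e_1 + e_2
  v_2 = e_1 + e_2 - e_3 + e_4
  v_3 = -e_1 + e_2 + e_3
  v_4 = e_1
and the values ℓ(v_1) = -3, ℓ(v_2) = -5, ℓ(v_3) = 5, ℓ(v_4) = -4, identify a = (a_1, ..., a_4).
a = (-4, 1, 0, -2)

Write a = (a_1, ..., a_4) in the standard basis. For each basis vector v_i, ℓ(v_i) = <v_i, a> is a linear equation in the a_j's. Collect the n equations into a matrix system V a = ℓ, where row i of V is v_i (expressed in the standard basis). Since V is invertible (lower-triangular with 1s on the diagonal, up to permutation), solve by back-substitution:
  V =
[[1, 1, 0, 0],
 [1, 1, -1, 1],
 [-1, 1, 1, 0],
 [1, 0, 0, 0]]
  V a = (-3, -5, 5, -4)
Solving gives a = (-4, 1, 0, -2).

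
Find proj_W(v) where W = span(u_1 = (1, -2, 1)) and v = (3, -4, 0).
proj_W(v) = (11/6, -11/3, 11/6)

Set up U = [u_1 | ... | u_1] ∈ R^(3×1). The projector onto W = col(U) is P = U (U^T U)^(-1) U^T.
Compute U^T U =
  [6],
and U^T v = (11).
Solve U^T U · c = U^T v for the coefficients: c = (11/6). The projection is proj_W(v) = U c.
Check: (v - proj_W(v)) · u_1 = 0  (should be 0).
Result: proj_W(v) = (11/6, -11/3, 11/6).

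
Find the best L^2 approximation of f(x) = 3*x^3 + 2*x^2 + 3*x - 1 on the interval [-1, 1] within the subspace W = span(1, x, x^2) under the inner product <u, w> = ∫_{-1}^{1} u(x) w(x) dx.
g(x) = 2*x^2 + 24*x/5 - 1

The best approximation g ∈ W is the orthogonal projection of f onto W. Writing g = a_0 + a_1 x + a_2 x^2, the coefficients solve the normal equations G · a = b where
  G_{ij} = <φ_i, φ_j> and b_i = <f, φ_i>, with φ_0 = 1, φ_1 = x, φ_2 = x^2.
G =
  [2, 0, 2/3]
  [0, 2/3, 0]
  [2/3, 0, 2/5],
b = (-2/3, 16/5, 2/15).
Solving gives a_0 = -1, a_1 = 24/5, a_2 = 2, so
  g(x) = 2*x^2 + 24*x/5 - 1.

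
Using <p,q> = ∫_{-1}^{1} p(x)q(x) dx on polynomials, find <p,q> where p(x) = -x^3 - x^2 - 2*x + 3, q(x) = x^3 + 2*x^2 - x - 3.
<p,q> = -1276/105

Expand the product: p(x)·q(x) = -x^6 - 3*x^5 - 3*x^4 + 3*x^3 + 11*x^2 + 3*x - 9.
∫_{-1}^{1} of each monomial x^k gives [2/(k+1) if k even, 0 if k odd]. Integrating term-by-term (or equivalently evaluating the antiderivative F(x) = -x^7/7 - x^6/2 - 3*x^5/5 + 3*x^4/4 + 11*x^3/3 + 3*x^2/2 - 9*x at the endpoints):
  F(1) − F(−1) = -1817/420 − (3287/420) = -1276/105.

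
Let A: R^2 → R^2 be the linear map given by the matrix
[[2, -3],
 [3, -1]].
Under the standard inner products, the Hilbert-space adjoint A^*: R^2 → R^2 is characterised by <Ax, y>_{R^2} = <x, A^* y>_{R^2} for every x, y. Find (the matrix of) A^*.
A^* = A^T =
[[2, 3],
 [-3, -1]]

For real matrices with standard dot products, the defining identity <Ax, y> = <x, A^* y> gives (Ax)^T y = x^T (A^*) y, i.e. x^T A^T y = x^T (A^*) y. Since this holds for all x, y, we must have A^* = A^T. Therefore
A^* =
[[2, 3],
 [-3, -1]].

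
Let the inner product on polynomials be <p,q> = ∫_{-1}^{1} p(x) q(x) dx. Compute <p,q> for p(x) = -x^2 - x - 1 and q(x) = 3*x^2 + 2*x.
<p,q> = -68/15

Expand the product: p(x)·q(x) = -3*x^4 - 5*x^3 - 5*x^2 - 2*x.
∫_{-1}^{1} of each monomial x^k gives [2/(k+1) if k even, 0 if k odd]. Integrating term-by-term (or equivalently evaluating the antiderivative F(x) = -3*x^5/5 - 5*x^4/4 - 5*x^3/3 - x^2 at the endpoints):
  F(1) − F(−1) = -271/60 − (1/60) = -68/15.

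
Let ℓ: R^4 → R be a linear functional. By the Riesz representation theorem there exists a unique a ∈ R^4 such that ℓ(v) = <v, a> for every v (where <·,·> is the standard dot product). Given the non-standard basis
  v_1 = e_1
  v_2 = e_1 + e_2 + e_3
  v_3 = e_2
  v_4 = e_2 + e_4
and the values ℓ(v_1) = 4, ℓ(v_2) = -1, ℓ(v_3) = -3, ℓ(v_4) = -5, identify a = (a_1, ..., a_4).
a = (4, -3, -2, -2)

Write a = (a_1, ..., a_4) in the standard basis. For each basis vector v_i, ℓ(v_i) = <v_i, a> is a linear equation in the a_j's. Collect the n equations into a matrix system V a = ℓ, where row i of V is v_i (expressed in the standard basis). Since V is invertible (lower-triangular with 1s on the diagonal, up to permutation), solve by back-substitution:
  V =
[[1, 0, 0, 0],
 [1, 1, 1, 0],
 [0, 1, 0, 0],
 [0, 1, 0, 1]]
  V a = (4, -1, -3, -5)
Solving gives a = (4, -3, -2, -2).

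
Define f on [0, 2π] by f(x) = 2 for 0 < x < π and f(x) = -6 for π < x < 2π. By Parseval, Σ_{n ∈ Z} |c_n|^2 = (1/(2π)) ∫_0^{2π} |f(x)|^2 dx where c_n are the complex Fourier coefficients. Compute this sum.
Σ |c_n|^2 = 20

Parseval equates the L^2 energy of f (normalised by 1/(2π)) with the ℓ^2 sum of its Fourier coefficients: (1/(2π)) ∫_0^{2π} |f|^2 = Σ |c_n|^2.
Compute the left side: (1/(2π)) [∫_0^π 2^2 dx + ∫_π^{2π} (-6)^2 dx] = (1/(2π)) · (4π + 36π) = (4 + 36)/2 = 20.
So Σ_{n ∈ Z} |c_n|^2 = 20.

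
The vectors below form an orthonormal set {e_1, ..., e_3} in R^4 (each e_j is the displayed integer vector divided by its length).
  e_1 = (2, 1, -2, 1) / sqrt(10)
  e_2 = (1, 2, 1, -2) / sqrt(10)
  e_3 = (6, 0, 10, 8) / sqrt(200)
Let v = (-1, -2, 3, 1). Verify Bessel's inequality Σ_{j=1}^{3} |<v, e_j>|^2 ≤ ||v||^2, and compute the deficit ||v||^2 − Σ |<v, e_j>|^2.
Σ |<v, e_j>|^2 = 741/50; ||v||^2 = 15; deficit = 9/50

Write each e_j = u_j / sqrt(<u_j, u_j>) where u_j is the displayed integer vector. Then <v, e_j> = <v, u_j> / sqrt(<u_j, u_j>), so |<v, e_j>|^2 = <v, u_j>^2 / <u_j, u_j>.
Coefficients: <v, e_1> = -9/sqrt(10), <v, e_2> = -4/sqrt(10), <v, e_3> = 32/sqrt(200).
Square and sum: Σ |<v, e_j>|^2 = 741/50.
Compute ||v||^2 = v·v = 15.
Deficit = 15 − 741/50 = 9/50 ≥ 0, confirming Bessel's inequality. (The deficit equals ||v − Σ <v,e_j> e_j||^2, the squared distance from v to span{e_j}.)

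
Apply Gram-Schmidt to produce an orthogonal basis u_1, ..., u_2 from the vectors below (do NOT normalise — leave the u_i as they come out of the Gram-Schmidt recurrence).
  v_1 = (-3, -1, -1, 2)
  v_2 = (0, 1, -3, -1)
Orthogonal basis:
  u_1 = (-3, -1, -1, 2)
  u_2 = (0, 1, -3, -1)

Apply the Gram-Schmidt recurrence
  u_1 = v_1
  u_i = v_i − Σ_{j<i} ((v_i · u_j) / (u_j · u_j)) · u_j.

Step by step this gives:
  u_1 = (-3, -1, -1, 2)
  u_2 = (0, 1, -3, -1)

Orthogonality check:
  u_2 · u_1 = 0 (should be 0)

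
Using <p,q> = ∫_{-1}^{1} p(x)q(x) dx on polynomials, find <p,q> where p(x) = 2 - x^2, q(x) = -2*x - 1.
<p,q> = -10/3

Expand the product: p(x)·q(x) = 2*x^3 + x^2 - 4*x - 2.
∫_{-1}^{1} of each monomial x^k gives [2/(k+1) if k even, 0 if k odd]. Integrating term-by-term (or equivalently evaluating the antiderivative F(x) = x^4/2 + x^3/3 - 2*x^2 - 2*x at the endpoints):
  F(1) − F(−1) = -19/6 − (1/6) = -10/3.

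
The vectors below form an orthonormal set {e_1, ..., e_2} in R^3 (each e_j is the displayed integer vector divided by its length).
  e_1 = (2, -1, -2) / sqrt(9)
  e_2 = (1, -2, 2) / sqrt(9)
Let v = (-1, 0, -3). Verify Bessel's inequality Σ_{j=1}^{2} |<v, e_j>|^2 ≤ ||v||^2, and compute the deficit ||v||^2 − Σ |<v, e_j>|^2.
Σ |<v, e_j>|^2 = 65/9; ||v||^2 = 10; deficit = 25/9

Write each e_j = u_j / sqrt(<u_j, u_j>) where u_j is the displayed integer vector. Then <v, e_j> = <v, u_j> / sqrt(<u_j, u_j>), so |<v, e_j>|^2 = <v, u_j>^2 / <u_j, u_j>.
Coefficients: <v, e_1> = 4/sqrt(9), <v, e_2> = -7/sqrt(9).
Square and sum: Σ |<v, e_j>|^2 = 65/9.
Compute ||v||^2 = v·v = 10.
Deficit = 10 − 65/9 = 25/9 ≥ 0, confirming Bessel's inequality. (The deficit equals ||v − Σ <v,e_j> e_j||^2, the squared distance from v to span{e_j}.)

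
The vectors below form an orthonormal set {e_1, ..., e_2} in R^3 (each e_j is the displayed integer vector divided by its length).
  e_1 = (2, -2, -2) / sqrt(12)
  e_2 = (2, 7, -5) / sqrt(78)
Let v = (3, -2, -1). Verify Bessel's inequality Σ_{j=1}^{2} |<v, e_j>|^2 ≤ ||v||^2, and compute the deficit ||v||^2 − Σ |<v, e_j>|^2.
Σ |<v, e_j>|^2 = 315/26; ||v||^2 = 14; deficit = 49/26

Write each e_j = u_j / sqrt(<u_j, u_j>) where u_j is the displayed integer vector. Then <v, e_j> = <v, u_j> / sqrt(<u_j, u_j>), so |<v, e_j>|^2 = <v, u_j>^2 / <u_j, u_j>.
Coefficients: <v, e_1> = 12/sqrt(12), <v, e_2> = -3/sqrt(78).
Square and sum: Σ |<v, e_j>|^2 = 315/26.
Compute ||v||^2 = v·v = 14.
Deficit = 14 − 315/26 = 49/26 ≥ 0, confirming Bessel's inequality. (The deficit equals ||v − Σ <v,e_j> e_j||^2, the squared distance from v to span{e_j}.)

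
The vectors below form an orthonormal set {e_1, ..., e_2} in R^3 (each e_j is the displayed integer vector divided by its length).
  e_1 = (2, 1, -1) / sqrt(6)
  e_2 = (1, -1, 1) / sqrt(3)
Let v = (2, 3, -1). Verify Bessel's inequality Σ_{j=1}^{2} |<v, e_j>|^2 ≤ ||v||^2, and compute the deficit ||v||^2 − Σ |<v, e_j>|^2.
Σ |<v, e_j>|^2 = 12; ||v||^2 = 14; deficit = 2

Write each e_j = u_j / sqrt(<u_j, u_j>) where u_j is the displayed integer vector. Then <v, e_j> = <v, u_j> / sqrt(<u_j, u_j>), so |<v, e_j>|^2 = <v, u_j>^2 / <u_j, u_j>.
Coefficients: <v, e_1> = 8/sqrt(6), <v, e_2> = -2/sqrt(3).
Square and sum: Σ |<v, e_j>|^2 = 12.
Compute ||v||^2 = v·v = 14.
Deficit = 14 − 12 = 2 ≥ 0, confirming Bessel's inequality. (The deficit equals ||v − Σ <v,e_j> e_j||^2, the squared distance from v to span{e_j}.)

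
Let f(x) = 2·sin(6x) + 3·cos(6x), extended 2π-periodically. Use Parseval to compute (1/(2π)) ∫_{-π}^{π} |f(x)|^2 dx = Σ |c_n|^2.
Σ |c_n|^2 = 13/2

Expand |f|^2 and use orthogonality of {sin(nx), cos(mx)} on [-π, π]:
  ∫_{-π}^{π} sin(nx)^2 dx = π, ∫ cos(mx)^2 dx = π, and cross terms integrate to 0.
So ∫_{-π}^{π} f(x)^2 dx = 2^2 · π + 3^2 · π = (4 + 9)π.
Divide by 2π: (4 + 9)/2 = 13/2.
By Parseval, this equals Σ |c_n|^2.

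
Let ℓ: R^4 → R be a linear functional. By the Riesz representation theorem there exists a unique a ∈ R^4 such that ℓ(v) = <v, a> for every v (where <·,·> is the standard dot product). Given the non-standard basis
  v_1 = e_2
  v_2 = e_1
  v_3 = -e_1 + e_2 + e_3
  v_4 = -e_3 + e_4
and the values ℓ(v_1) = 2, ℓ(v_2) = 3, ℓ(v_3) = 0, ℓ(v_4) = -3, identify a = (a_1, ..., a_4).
a = (3, 2, 1, -2)

Write a = (a_1, ..., a_4) in the standard basis. For each basis vector v_i, ℓ(v_i) = <v_i, a> is a linear equation in the a_j's. Collect the n equations into a matrix system V a = ℓ, where row i of V is v_i (expressed in the standard basis). Since V is invertible (lower-triangular with 1s on the diagonal, up to permutation), solve by back-substitution:
  V =
[[0, 1, 0, 0],
 [1, 0, 0, 0],
 [-1, 1, 1, 0],
 [0, 0, -1, 1]]
  V a = (2, 3, 0, -3)
Solving gives a = (3, 2, 1, -2).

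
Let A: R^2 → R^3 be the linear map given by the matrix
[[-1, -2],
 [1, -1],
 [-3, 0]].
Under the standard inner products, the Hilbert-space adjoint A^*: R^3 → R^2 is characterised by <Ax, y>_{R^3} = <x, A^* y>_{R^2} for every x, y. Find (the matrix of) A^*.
A^* = A^T =
[[-1, 1, -3],
 [-2, -1, 0]]

For real matrices with standard dot products, the defining identity <Ax, y> = <x, A^* y> gives (Ax)^T y = x^T (A^*) y, i.e. x^T A^T y = x^T (A^*) y. Since this holds for all x, y, we must have A^* = A^T. Therefore
A^* =
[[-1, 1, -3],
 [-2, -1, 0]].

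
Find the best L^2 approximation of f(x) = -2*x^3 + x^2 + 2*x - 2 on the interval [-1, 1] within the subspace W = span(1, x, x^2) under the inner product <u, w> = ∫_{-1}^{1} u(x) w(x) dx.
g(x) = x^2 + 4*x/5 - 2

The best approximation g ∈ W is the orthogonal projection of f onto W. Writing g = a_0 + a_1 x + a_2 x^2, the coefficients solve the normal equations G · a = b where
  G_{ij} = <φ_i, φ_j> and b_i = <f, φ_i>, with φ_0 = 1, φ_1 = x, φ_2 = x^2.
G =
  [2, 0, 2/3]
  [0, 2/3, 0]
  [2/3, 0, 2/5],
b = (-10/3, 8/15, -14/15).
Solving gives a_0 = -2, a_1 = 4/5, a_2 = 1, so
  g(x) = x^2 + 4*x/5 - 2.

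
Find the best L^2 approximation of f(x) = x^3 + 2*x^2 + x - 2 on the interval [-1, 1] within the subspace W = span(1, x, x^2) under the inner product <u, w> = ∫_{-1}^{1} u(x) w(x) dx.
g(x) = 2*x^2 + 8*x/5 - 2

The best approximation g ∈ W is the orthogonal projection of f onto W. Writing g = a_0 + a_1 x + a_2 x^2, the coefficients solve the normal equations G · a = b where
  G_{ij} = <φ_i, φ_j> and b_i = <f, φ_i>, with φ_0 = 1, φ_1 = x, φ_2 = x^2.
G =
  [2, 0, 2/3]
  [0, 2/3, 0]
  [2/3, 0, 2/5],
b = (-8/3, 16/15, -8/15).
Solving gives a_0 = -2, a_1 = 8/5, a_2 = 2, so
  g(x) = 2*x^2 + 8*x/5 - 2.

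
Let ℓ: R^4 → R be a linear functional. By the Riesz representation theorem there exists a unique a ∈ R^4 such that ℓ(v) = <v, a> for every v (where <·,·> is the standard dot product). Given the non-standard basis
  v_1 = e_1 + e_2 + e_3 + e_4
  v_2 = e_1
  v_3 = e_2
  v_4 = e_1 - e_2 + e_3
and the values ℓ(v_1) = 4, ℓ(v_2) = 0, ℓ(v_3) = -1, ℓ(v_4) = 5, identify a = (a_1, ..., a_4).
a = (0, -1, 4, 1)

Write a = (a_1, ..., a_4) in the standard basis. For each basis vector v_i, ℓ(v_i) = <v_i, a> is a linear equation in the a_j's. Collect the n equations into a matrix system V a = ℓ, where row i of V is v_i (expressed in the standard basis). Since V is invertible (lower-triangular with 1s on the diagonal, up to permutation), solve by back-substitution:
  V =
[[1, 1, 1, 1],
 [1, 0, 0, 0],
 [0, 1, 0, 0],
 [1, -1, 1, 0]]
  V a = (4, 0, -1, 5)
Solving gives a = (0, -1, 4, 1).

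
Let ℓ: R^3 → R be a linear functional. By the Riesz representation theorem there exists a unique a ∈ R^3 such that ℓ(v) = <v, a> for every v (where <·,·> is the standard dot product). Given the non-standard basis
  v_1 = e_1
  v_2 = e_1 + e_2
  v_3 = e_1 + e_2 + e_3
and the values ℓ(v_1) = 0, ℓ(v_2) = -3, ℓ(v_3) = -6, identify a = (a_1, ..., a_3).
a = (0, -3, -3)

Write a = (a_1, ..., a_3) in the standard basis. For each basis vector v_i, ℓ(v_i) = <v_i, a> is a linear equation in the a_j's. Collect the n equations into a matrix system V a = ℓ, where row i of V is v_i (expressed in the standard basis). Since V is invertible (lower-triangular with 1s on the diagonal, up to permutation), solve by back-substitution:
  V =
[[1, 0, 0],
 [1, 1, 0],
 [1, 1, 1]]
  V a = (0, -3, -6)
Solving gives a = (0, -3, -3).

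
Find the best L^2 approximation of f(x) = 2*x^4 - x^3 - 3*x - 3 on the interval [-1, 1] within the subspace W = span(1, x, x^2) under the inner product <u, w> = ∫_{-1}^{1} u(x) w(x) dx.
g(x) = 12*x^2/7 - 18*x/5 - 111/35

The best approximation g ∈ W is the orthogonal projection of f onto W. Writing g = a_0 + a_1 x + a_2 x^2, the coefficients solve the normal equations G · a = b where
  G_{ij} = <φ_i, φ_j> and b_i = <f, φ_i>, with φ_0 = 1, φ_1 = x, φ_2 = x^2.
G =
  [2, 0, 2/3]
  [0, 2/3, 0]
  [2/3, 0, 2/5],
b = (-26/5, -12/5, -10/7).
Solving gives a_0 = -111/35, a_1 = -18/5, a_2 = 12/7, so
  g(x) = 12*x^2/7 - 18*x/5 - 111/35.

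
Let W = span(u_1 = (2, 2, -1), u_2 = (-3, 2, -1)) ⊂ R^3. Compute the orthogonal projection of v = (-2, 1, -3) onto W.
proj_W(v) = (-2, 2, -1)

Set up U = [u_1 | ... | u_2] ∈ R^(3×2). The projector onto W = col(U) is P = U (U^T U)^(-1) U^T.
Compute U^T U =
  [9, -1]
  [-1, 14],
and U^T v = (1, 11).
Solve U^T U · c = U^T v for the coefficients: c = (1/5, 4/5). The projection is proj_W(v) = U c.
Check: (v - proj_W(v)) · u_1 = 0  (should be 0).
Check: (v - proj_W(v)) · u_2 = 0  (should be 0).
Result: proj_W(v) = (-2, 2, -1).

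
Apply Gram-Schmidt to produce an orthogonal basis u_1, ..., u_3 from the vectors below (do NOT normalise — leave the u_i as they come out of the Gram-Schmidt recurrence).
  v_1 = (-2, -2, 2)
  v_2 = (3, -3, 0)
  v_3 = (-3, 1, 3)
Orthogonal basis:
  u_1 = (-2, -2, 2)
  u_2 = (3, -3, 0)
  u_3 = (2/3, 2/3, 4/3)

Apply the Gram-Schmidt recurrence
  u_1 = v_1
  u_i = v_i − Σ_{j<i} ((v_i · u_j) / (u_j · u_j)) · u_j.

Step by step this gives:
  u_1 = (-2, -2, 2)
  u_2 = (3, -3, 0)
  u_3 = (2/3, 2/3, 4/3)

Orthogonality check:
  u_2 · u_1 = 0 (should be 0)
  u_3 · u_1 = 0 (should be 0)
  u_3 · u_2 = 0 (should be 0)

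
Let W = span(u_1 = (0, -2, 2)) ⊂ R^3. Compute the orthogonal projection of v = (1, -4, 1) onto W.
proj_W(v) = (0, -5/2, 5/2)

Set up U = [u_1 | ... | u_1] ∈ R^(3×1). The projector onto W = col(U) is P = U (U^T U)^(-1) U^T.
Compute U^T U =
  [8],
and U^T v = (10).
Solve U^T U · c = U^T v for the coefficients: c = (5/4). The projection is proj_W(v) = U c.
Check: (v - proj_W(v)) · u_1 = 0  (should be 0).
Result: proj_W(v) = (0, -5/2, 5/2).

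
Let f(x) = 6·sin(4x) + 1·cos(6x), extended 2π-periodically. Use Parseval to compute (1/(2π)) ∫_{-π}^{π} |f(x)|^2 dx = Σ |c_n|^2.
Σ |c_n|^2 = 37/2

Expand |f|^2 and use orthogonality of {sin(nx), cos(mx)} on [-π, π]:
  ∫_{-π}^{π} sin(nx)^2 dx = π, ∫ cos(mx)^2 dx = π, and cross terms integrate to 0.
So ∫_{-π}^{π} f(x)^2 dx = 6^2 · π + 1^2 · π = (36 + 1)π.
Divide by 2π: (36 + 1)/2 = 37/2.
By Parseval, this equals Σ |c_n|^2.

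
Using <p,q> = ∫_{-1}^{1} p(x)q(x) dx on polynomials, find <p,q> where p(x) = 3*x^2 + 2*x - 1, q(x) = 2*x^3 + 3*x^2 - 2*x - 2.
<p,q> = 8/15

Expand the product: p(x)·q(x) = 6*x^5 + 13*x^4 - 2*x^3 - 13*x^2 - 2*x + 2.
∫_{-1}^{1} of each monomial x^k gives [2/(k+1) if k even, 0 if k odd]. Integrating term-by-term (or equivalently evaluating the antiderivative F(x) = x^6 + 13*x^5/5 - x^4/2 - 13*x^3/3 - x^2 + 2*x at the endpoints):
  F(1) − F(−1) = -7/30 − (-23/30) = 8/15.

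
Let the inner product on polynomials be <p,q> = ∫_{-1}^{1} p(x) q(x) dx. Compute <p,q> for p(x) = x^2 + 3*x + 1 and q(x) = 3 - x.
<p,q> = 6

Expand the product: p(x)·q(x) = -x^3 + 8*x + 3.
∫_{-1}^{1} of each monomial x^k gives [2/(k+1) if k even, 0 if k odd]. Integrating term-by-term (or equivalently evaluating the antiderivative F(x) = -x^4/4 + 4*x^2 + 3*x at the endpoints):
  F(1) − F(−1) = 27/4 − (3/4) = 6.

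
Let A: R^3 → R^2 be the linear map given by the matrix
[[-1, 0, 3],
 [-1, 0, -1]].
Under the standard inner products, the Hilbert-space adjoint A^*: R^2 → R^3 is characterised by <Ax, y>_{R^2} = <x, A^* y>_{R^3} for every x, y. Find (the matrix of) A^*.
A^* = A^T =
[[-1, -1],
 [0, 0],
 [3, -1]]

For real matrices with standard dot products, the defining identity <Ax, y> = <x, A^* y> gives (Ax)^T y = x^T (A^*) y, i.e. x^T A^T y = x^T (A^*) y. Since this holds for all x, y, we must have A^* = A^T. Therefore
A^* =
[[-1, -1],
 [0, 0],
 [3, -1]].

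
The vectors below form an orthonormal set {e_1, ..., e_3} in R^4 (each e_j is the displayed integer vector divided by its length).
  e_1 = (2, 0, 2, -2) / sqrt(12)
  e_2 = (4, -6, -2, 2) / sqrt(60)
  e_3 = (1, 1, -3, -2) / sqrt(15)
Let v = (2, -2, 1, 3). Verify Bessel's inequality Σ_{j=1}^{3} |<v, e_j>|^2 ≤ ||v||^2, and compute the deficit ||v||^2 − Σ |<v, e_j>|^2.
Σ |<v, e_j>|^2 = 15; ||v||^2 = 18; deficit = 3

Write each e_j = u_j / sqrt(<u_j, u_j>) where u_j is the displayed integer vector. Then <v, e_j> = <v, u_j> / sqrt(<u_j, u_j>), so |<v, e_j>|^2 = <v, u_j>^2 / <u_j, u_j>.
Coefficients: <v, e_1> = 0/sqrt(12), <v, e_2> = 24/sqrt(60), <v, e_3> = -9/sqrt(15).
Square and sum: Σ |<v, e_j>|^2 = 15.
Compute ||v||^2 = v·v = 18.
Deficit = 18 − 15 = 3 ≥ 0, confirming Bessel's inequality. (The deficit equals ||v − Σ <v,e_j> e_j||^2, the squared distance from v to span{e_j}.)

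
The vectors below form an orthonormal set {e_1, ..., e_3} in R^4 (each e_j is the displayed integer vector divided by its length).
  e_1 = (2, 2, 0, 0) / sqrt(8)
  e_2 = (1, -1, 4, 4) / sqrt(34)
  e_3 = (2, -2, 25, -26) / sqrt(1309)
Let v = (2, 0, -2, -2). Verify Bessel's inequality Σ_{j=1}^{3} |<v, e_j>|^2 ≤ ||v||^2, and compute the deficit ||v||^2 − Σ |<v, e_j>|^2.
Σ |<v, e_j>|^2 = 600/77; ||v||^2 = 12; deficit = 324/77

Write each e_j = u_j / sqrt(<u_j, u_j>) where u_j is the displayed integer vector. Then <v, e_j> = <v, u_j> / sqrt(<u_j, u_j>), so |<v, e_j>|^2 = <v, u_j>^2 / <u_j, u_j>.
Coefficients: <v, e_1> = 4/sqrt(8), <v, e_2> = -14/sqrt(34), <v, e_3> = 6/sqrt(1309).
Square and sum: Σ |<v, e_j>|^2 = 600/77.
Compute ||v||^2 = v·v = 12.
Deficit = 12 − 600/77 = 324/77 ≥ 0, confirming Bessel's inequality. (The deficit equals ||v − Σ <v,e_j> e_j||^2, the squared distance from v to span{e_j}.)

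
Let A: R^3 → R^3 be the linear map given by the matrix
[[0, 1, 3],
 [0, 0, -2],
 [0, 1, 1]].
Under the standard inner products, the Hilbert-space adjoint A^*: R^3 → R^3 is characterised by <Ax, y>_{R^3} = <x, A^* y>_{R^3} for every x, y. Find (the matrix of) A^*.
A^* = A^T =
[[0, 0, 0],
 [1, 0, 1],
 [3, -2, 1]]

For real matrices with standard dot products, the defining identity <Ax, y> = <x, A^* y> gives (Ax)^T y = x^T (A^*) y, i.e. x^T A^T y = x^T (A^*) y. Since this holds for all x, y, we must have A^* = A^T. Therefore
A^* =
[[0, 0, 0],
 [1, 0, 1],
 [3, -2, 1]].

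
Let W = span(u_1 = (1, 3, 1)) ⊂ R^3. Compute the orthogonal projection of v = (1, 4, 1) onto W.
proj_W(v) = (14/11, 42/11, 14/11)

Set up U = [u_1 | ... | u_1] ∈ R^(3×1). The projector onto W = col(U) is P = U (U^T U)^(-1) U^T.
Compute U^T U =
  [11],
and U^T v = (14).
Solve U^T U · c = U^T v for the coefficients: c = (14/11). The projection is proj_W(v) = U c.
Check: (v - proj_W(v)) · u_1 = 0  (should be 0).
Result: proj_W(v) = (14/11, 42/11, 14/11).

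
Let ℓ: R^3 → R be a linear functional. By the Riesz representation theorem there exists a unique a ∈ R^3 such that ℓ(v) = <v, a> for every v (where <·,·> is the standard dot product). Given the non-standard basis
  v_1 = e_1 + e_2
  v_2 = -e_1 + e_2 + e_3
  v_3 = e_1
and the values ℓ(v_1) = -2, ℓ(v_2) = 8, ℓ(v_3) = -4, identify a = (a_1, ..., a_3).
a = (-4, 2, 2)

Write a = (a_1, ..., a_3) in the standard basis. For each basis vector v_i, ℓ(v_i) = <v_i, a> is a linear equation in the a_j's. Collect the n equations into a matrix system V a = ℓ, where row i of V is v_i (expressed in the standard basis). Since V is invertible (lower-triangular with 1s on the diagonal, up to permutation), solve by back-substitution:
  V =
[[1, 1, 0],
 [-1, 1, 1],
 [1, 0, 0]]
  V a = (-2, 8, -4)
Solving gives a = (-4, 2, 2).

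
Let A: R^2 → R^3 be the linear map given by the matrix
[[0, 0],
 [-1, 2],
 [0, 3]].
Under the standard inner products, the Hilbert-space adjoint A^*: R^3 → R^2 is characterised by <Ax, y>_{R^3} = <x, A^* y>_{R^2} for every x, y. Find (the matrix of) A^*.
A^* = A^T =
[[0, -1, 0],
 [0, 2, 3]]

For real matrices with standard dot products, the defining identity <Ax, y> = <x, A^* y> gives (Ax)^T y = x^T (A^*) y, i.e. x^T A^T y = x^T (A^*) y. Since this holds for all x, y, we must have A^* = A^T. Therefore
A^* =
[[0, -1, 0],
 [0, 2, 3]].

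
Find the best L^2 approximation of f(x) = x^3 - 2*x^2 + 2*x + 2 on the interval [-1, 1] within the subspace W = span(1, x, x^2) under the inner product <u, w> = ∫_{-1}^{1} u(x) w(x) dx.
g(x) = -2*x^2 + 13*x/5 + 2

The best approximation g ∈ W is the orthogonal projection of f onto W. Writing g = a_0 + a_1 x + a_2 x^2, the coefficients solve the normal equations G · a = b where
  G_{ij} = <φ_i, φ_j> and b_i = <f, φ_i>, with φ_0 = 1, φ_1 = x, φ_2 = x^2.
G =
  [2, 0, 2/3]
  [0, 2/3, 0]
  [2/3, 0, 2/5],
b = (8/3, 26/15, 8/15).
Solving gives a_0 = 2, a_1 = 13/5, a_2 = -2, so
  g(x) = -2*x^2 + 13*x/5 + 2.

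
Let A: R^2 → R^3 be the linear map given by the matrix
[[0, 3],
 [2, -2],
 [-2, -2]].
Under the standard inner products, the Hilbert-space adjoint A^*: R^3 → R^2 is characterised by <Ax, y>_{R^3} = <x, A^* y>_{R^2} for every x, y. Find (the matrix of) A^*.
A^* = A^T =
[[0, 2, -2],
 [3, -2, -2]]

For real matrices with standard dot products, the defining identity <Ax, y> = <x, A^* y> gives (Ax)^T y = x^T (A^*) y, i.e. x^T A^T y = x^T (A^*) y. Since this holds for all x, y, we must have A^* = A^T. Therefore
A^* =
[[0, 2, -2],
 [3, -2, -2]].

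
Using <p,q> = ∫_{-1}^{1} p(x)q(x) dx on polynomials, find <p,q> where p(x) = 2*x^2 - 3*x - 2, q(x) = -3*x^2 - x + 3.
<p,q> = -22/5

Expand the product: p(x)·q(x) = -6*x^4 + 7*x^3 + 15*x^2 - 7*x - 6.
∫_{-1}^{1} of each monomial x^k gives [2/(k+1) if k even, 0 if k odd]. Integrating term-by-term (or equivalently evaluating the antiderivative F(x) = -6*x^5/5 + 7*x^4/4 + 5*x^3 - 7*x^2/2 - 6*x at the endpoints):
  F(1) − F(−1) = -79/20 − (9/20) = -22/5.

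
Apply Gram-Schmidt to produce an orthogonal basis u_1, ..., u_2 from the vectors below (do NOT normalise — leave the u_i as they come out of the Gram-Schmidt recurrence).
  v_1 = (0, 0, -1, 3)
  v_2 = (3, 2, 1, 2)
Orthogonal basis:
  u_1 = (0, 0, -1, 3)
  u_2 = (3, 2, 3/2, 1/2)

Apply the Gram-Schmidt recurrence
  u_1 = v_1
  u_i = v_i − Σ_{j<i} ((v_i · u_j) / (u_j · u_j)) · u_j.

Step by step this gives:
  u_1 = (0, 0, -1, 3)
  u_2 = (3, 2, 3/2, 1/2)

Orthogonality check:
  u_2 · u_1 = 0 (should be 0)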